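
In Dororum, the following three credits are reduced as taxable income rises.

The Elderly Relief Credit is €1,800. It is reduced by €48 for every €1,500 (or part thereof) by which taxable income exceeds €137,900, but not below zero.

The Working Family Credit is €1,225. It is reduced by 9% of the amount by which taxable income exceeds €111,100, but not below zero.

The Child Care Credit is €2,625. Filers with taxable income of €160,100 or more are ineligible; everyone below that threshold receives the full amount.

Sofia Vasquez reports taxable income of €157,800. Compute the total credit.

Elderly Relief Credit: income exceeds €137,900 by €19,900, which is 14 full-or-partial €1,500 increments; reduction = 14 × €48 = €672, leaving €1,128.
Working Family Credit: 9% of the €46,700 excess over €111,100 is €4,203 ≥ base, so the credit is €0.
Child Care Credit: €157,800 is below the €160,100 cutoff, so the full €2,625 applies.
Total: €1,128 + €0 + €2,625 = €3,753.

€3,753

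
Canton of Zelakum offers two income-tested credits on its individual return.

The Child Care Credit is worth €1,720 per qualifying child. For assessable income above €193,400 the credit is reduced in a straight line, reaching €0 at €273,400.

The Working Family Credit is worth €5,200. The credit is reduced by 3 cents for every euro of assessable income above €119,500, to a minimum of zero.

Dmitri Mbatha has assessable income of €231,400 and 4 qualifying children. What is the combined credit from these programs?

€5,455

Child Care Credit: base = 4 × €1,720 = €6,880. €231,400 is €38,000 into a €80,000 phase-out range, leaving 42,000/80,000 of the credit: €6,880 × 42,000/80,000 = €3,612.
Working Family Credit: 3% of the €111,900 excess over €119,500 is €3,357; credit = €5,200 − €3,357 = €1,843.
Total: €3,612 + €1,843 = €5,455.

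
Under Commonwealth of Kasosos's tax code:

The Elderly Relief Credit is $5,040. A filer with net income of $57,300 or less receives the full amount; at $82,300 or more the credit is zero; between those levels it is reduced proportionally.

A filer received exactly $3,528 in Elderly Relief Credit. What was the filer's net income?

$3,528 is 3,528/5,040 of the full $5,040, so 1,512/5,040 of the $25,000 range has been used: income = $57,300 + $25,000 × 1,512/5,040 = $64,800.

$64,800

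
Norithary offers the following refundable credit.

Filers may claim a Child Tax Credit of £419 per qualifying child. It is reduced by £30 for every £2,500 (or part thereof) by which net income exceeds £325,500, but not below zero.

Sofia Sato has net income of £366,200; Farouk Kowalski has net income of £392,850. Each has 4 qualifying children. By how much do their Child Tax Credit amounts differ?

£300

Sofia (£366,200): Child Tax Credit: base = 4 × £419 = £1,676. income exceeds £325,500 by £40,700, which is 17 full-or-partial £2,500 increments; reduction = 17 × £30 = £510, leaving £1,166.
Farouk (£392,850): Child Tax Credit: base = 4 × £419 = £1,676. income exceeds £325,500 by £67,350, which is 27 full-or-partial £2,500 increments; reduction = 27 × £30 = £810, leaving £866.
Difference: |£1,166 − £866| = £300.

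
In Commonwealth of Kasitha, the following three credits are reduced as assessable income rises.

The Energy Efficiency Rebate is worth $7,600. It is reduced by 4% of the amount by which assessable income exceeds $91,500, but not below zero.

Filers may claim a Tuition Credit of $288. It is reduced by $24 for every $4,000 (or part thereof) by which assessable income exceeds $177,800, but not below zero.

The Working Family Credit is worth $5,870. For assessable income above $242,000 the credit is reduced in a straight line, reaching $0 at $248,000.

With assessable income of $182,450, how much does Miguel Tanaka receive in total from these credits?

$10,072

Energy Efficiency Rebate: 4% of the $90,950 excess over $91,500 is $3,638; credit = $7,600 − $3,638 = $3,962.
Tuition Credit: income exceeds $177,800 by $4,650, which is 2 full-or-partial $4,000 increments; reduction = 2 × $24 = $48, leaving $240.
Working Family Credit: $182,450 is at or below the $242,000 threshold, so the full $5,870 applies.
Total: $3,962 + $240 + $5,870 = $10,072.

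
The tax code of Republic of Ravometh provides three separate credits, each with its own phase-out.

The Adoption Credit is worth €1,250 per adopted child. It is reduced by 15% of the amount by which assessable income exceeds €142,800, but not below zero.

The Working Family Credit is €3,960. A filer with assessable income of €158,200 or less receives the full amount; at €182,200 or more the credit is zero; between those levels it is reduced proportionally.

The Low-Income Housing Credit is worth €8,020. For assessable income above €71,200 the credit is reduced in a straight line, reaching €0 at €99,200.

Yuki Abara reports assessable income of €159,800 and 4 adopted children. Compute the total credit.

€6,146

Adoption Credit: base = 4 × €1,250 = €5,000. 15% of the €17,000 excess over €142,800 is €2,550; credit = €5,000 − €2,550 = €2,450.
Working Family Credit: €159,800 is €1,600 into a €24,000 phase-out range, leaving 22,400/24,000 of the credit: €3,960 × 22,400/24,000 = €3,696.
Low-Income Housing Credit: €159,800 is at or above €99,200, so the credit is €0.
Total: €2,450 + €3,696 + €0 = €6,146.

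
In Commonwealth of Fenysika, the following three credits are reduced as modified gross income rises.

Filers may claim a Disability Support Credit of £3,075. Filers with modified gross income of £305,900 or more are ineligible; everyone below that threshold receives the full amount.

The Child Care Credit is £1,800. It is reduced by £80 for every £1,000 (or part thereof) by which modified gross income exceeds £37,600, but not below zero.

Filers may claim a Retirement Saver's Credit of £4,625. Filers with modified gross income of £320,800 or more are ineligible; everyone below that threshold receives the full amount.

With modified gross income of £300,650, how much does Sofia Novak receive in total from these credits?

£7,700

Disability Support Credit: £300,650 is below the £305,900 cutoff, so the full £3,075 applies.
Child Care Credit: income exceeds £37,600 by £263,050 → 264 increments × £80 = £21,120 ≥ base, so the credit is £0.
Retirement Saver's Credit: £300,650 is below the £320,800 cutoff, so the full £4,625 applies.
Total: £3,075 + £0 + £4,625 = £7,700.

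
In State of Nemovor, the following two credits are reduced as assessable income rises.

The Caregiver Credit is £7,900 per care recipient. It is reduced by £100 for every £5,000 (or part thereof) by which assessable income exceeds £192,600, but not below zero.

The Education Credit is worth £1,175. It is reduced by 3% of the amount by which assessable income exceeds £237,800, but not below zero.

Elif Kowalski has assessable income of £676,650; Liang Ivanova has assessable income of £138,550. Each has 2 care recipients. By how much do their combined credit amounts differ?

£10,875

Elif (£676,650): Caregiver Credit: base = 2 × £7,900 = £15,800. income exceeds £192,600 by £484,050, which is 97 full-or-partial £5,000 increments; reduction = 97 × £100 = £9,700, leaving £6,100. Education Credit: 3% of the £438,850 excess over £237,800 is £13,165.50 ≥ base, so the credit is £0. total £6,100 + £0 = £6,100
Liang (£138,550): Caregiver Credit: base = 2 × £7,900 = £15,800. £138,550 is at or below the £192,600 threshold, so the full £15,800 applies. Education Credit: £138,550 is at or below the £237,800 threshold, so the full £1,175 applies. total £15,800 + £1,175 = £16,975
Difference: |£6,100 − £16,975| = £10,875.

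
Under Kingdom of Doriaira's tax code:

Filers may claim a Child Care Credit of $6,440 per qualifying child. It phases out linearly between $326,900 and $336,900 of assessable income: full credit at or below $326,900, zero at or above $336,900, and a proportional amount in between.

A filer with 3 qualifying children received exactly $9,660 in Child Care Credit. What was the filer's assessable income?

Full credit = 3 × $6,440 = $19,320.
$9,660 is 9,660/19,320 of the full $19,320, so 9,660/19,320 of the $10,000 range has been used: income = $326,900 + $10,000 × 9,660/19,320 = $331,900.

$331,900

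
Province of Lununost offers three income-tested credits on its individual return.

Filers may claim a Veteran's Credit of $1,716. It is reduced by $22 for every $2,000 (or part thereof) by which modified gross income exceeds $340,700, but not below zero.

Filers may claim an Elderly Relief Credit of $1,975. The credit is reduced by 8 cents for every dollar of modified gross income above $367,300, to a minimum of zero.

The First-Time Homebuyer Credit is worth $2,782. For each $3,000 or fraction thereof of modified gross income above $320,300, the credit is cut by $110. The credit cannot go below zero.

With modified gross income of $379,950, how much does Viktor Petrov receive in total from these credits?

Veteran's Credit: income exceeds $340,700 by $39,250, which is 20 full-or-partial $2,000 increments; reduction = 20 × $22 = $440, leaving $1,276.
Elderly Relief Credit: 8% of the $12,650 excess over $367,300 is $1,012; credit = $1,975 − $1,012 = $963.
First-Time Homebuyer Credit: income exceeds $320,300 by $59,650, which is 20 full-or-partial $3,000 increments; reduction = 20 × $110 = $2,200, leaving $582.
Total: $1,276 + $963 + $582 = $2,821.

$2,821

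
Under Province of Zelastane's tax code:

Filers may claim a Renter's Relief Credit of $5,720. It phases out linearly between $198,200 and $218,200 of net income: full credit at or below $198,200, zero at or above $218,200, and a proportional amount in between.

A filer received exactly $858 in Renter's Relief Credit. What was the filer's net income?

$215,200

$858 is 858/5,720 of the full $5,720, so 4,862/5,720 of the $20,000 range has been used: income = $198,200 + $20,000 × 4,862/5,720 = $215,200.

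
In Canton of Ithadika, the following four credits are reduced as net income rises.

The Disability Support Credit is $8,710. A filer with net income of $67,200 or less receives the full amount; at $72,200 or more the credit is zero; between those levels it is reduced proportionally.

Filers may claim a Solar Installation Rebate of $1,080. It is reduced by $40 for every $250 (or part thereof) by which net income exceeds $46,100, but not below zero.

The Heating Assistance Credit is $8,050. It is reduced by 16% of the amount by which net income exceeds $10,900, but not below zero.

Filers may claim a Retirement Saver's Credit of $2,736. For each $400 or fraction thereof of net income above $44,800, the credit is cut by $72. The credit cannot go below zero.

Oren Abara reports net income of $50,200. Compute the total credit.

$12,600

Disability Support Credit: $50,200 is at or below the $67,200 threshold, so the full $8,710 applies.
Solar Installation Rebate: income exceeds $46,100 by $4,100, which is 17 full-or-partial $250 increments; reduction = 17 × $40 = $680, leaving $400.
Heating Assistance Credit: 16% of the $39,300 excess over $10,900 is $6,288; credit = $8,050 − $6,288 = $1,762.
Retirement Saver's Credit: income exceeds $44,800 by $5,400, which is 14 full-or-partial $400 increments; reduction = 14 × $72 = $1,008, leaving $1,728.
Total: $8,710 + $400 + $1,762 + $1,728 = $12,600.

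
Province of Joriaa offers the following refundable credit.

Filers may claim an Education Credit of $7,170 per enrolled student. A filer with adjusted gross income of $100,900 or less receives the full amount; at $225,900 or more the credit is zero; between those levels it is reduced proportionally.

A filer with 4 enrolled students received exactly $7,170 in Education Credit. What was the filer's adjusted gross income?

Full credit = 4 × $7,170 = $28,680.
$7,170 is 7,170/28,680 of the full $28,680, so 21,510/28,680 of the $125,000 range has been used: income = $100,900 + $125,000 × 21,510/28,680 = $194,650.

$194,650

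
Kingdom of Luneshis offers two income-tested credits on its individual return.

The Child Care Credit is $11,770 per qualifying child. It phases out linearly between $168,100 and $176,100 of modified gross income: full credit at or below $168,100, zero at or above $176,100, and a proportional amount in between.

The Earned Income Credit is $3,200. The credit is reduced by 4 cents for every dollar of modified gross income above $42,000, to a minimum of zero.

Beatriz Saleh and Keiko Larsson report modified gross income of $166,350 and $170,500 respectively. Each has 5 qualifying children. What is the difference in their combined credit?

Beatriz ($166,350): Child Care Credit: base = 5 × $11,770 = $58,850. $166,350 is at or below the $168,100 threshold, so the full $58,850 applies. Earned Income Credit: 4% of the $124,350 excess over $42,000 is $4,974 ≥ base, so the credit is $0. total $58,850 + $0 = $58,850
Keiko ($170,500): Child Care Credit: base = 5 × $11,770 = $58,850. $170,500 is $2,400 into a $8,000 phase-out range, leaving 5,600/8,000 of the credit: $58,850 × 5,600/8,000 = $41,195. Earned Income Credit: 4% of the $128,500 excess over $42,000 is $5,140 ≥ base, so the credit is $0. total $41,195 + $0 = $41,195
Difference: |$58,850 − $41,195| = $17,655.

$17,655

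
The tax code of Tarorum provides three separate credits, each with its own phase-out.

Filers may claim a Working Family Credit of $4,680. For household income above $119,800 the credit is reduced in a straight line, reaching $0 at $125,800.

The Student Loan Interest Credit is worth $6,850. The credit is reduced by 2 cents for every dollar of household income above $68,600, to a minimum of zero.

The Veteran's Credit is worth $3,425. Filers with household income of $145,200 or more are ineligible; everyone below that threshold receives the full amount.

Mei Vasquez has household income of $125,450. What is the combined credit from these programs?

$9,411

Working Family Credit: $125,450 is $5,650 into a $6,000 phase-out range, leaving 350/6,000 of the credit: $4,680 × 350/6,000 = $273.
Student Loan Interest Credit: 2% of the $56,850 excess over $68,600 is $1,137; credit = $6,850 − $1,137 = $5,713.
Veteran's Credit: $125,450 is below the $145,200 cutoff, so the full $3,425 applies.
Total: $273 + $5,713 + $3,425 = $9,411.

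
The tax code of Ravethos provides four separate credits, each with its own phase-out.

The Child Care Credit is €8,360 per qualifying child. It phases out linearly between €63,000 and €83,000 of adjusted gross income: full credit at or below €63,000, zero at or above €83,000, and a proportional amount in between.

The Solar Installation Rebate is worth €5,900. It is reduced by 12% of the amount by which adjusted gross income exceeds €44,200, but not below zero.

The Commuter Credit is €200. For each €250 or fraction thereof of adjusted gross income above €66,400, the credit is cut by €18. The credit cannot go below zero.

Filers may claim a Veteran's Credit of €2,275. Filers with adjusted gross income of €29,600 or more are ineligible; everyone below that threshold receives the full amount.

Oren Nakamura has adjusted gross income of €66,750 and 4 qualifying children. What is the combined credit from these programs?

€30,528

Child Care Credit: base = 4 × €8,360 = €33,440. €66,750 is €3,750 into a €20,000 phase-out range, leaving 16,250/20,000 of the credit: €33,440 × 16,250/20,000 = €27,170.
Solar Installation Rebate: 12% of the €22,550 excess over €44,200 is €2,706; credit = €5,900 − €2,706 = €3,194.
Commuter Credit: income exceeds €66,400 by €350, which is 2 full-or-partial €250 increments; reduction = 2 × €18 = €36, leaving €164.
Veteran's Credit: €66,750 meets or exceeds the €29,600 cutoff, so the credit is €0.
Total: €27,170 + €3,194 + €164 + €0 = €30,528.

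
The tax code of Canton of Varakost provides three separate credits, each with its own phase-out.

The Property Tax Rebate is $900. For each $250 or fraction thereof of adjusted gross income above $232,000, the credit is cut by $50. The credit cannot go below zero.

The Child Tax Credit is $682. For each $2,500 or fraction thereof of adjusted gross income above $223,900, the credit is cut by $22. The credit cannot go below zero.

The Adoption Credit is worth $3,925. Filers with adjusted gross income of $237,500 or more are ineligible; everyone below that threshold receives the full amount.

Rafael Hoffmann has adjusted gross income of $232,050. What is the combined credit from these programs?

$5,369

Property Tax Rebate: income exceeds $232,000 by $50, which is 1 full-or-partial $250 increment; reduction = 1 × $50 = $50, leaving $850.
Child Tax Credit: income exceeds $223,900 by $8,150, which is 4 full-or-partial $2,500 increments; reduction = 4 × $22 = $88, leaving $594.
Adoption Credit: $232,050 is below the $237,500 cutoff, so the full $3,925 applies.
Total: $850 + $594 + $3,925 = $5,369.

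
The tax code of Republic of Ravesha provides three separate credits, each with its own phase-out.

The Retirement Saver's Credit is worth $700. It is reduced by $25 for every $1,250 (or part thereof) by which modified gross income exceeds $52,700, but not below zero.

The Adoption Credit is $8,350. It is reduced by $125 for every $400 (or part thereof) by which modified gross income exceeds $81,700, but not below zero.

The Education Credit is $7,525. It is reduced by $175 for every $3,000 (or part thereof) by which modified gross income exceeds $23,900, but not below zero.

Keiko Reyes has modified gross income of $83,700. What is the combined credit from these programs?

Retirement Saver's Credit: income exceeds $52,700 by $31,000, which is 25 full-or-partial $1,250 increments; reduction = 25 × $25 = $625, leaving $75.
Adoption Credit: income exceeds $81,700 by $2,000, which is 5 full-or-partial $400 increments; reduction = 5 × $125 = $625, leaving $7,725.
Education Credit: income exceeds $23,900 by $59,800, which is 20 full-or-partial $3,000 increments; reduction = 20 × $175 = $3,500, leaving $4,025.
Total: $75 + $7,725 + $4,025 = $11,825.

$11,825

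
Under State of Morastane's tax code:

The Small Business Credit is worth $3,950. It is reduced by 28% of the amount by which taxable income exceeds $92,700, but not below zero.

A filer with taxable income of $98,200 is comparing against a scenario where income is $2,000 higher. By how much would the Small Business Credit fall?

$560

At $98,200 — 28% of the $5,500 excess over $92,700 is $1,540; credit = $3,950 − $1,540 = $2,410.
At $100,200 — 28% of the $7,500 excess over $92,700 is $2,100; credit = $3,950 − $2,100 = $1,850.
Lost: $2,410 − $1,850 = $560.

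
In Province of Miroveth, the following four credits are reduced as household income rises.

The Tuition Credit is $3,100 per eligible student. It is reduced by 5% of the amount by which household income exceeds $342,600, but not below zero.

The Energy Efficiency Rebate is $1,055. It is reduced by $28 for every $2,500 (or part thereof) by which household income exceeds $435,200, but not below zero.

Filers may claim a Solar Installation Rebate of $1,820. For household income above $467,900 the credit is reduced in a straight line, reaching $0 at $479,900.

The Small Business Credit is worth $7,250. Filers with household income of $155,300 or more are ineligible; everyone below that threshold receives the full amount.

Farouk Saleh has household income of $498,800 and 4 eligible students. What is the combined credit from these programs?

$4,917

Tuition Credit: base = 4 × $3,100 = $12,400. 5% of the $156,200 excess over $342,600 is $7,810; credit = $12,400 − $7,810 = $4,590.
Energy Efficiency Rebate: income exceeds $435,200 by $63,600, which is 26 full-or-partial $2,500 increments; reduction = 26 × $28 = $728, leaving $327.
Solar Installation Rebate: $498,800 is at or above $479,900, so the credit is $0.
Small Business Credit: $498,800 meets or exceeds the $155,300 cutoff, so the credit is $0.
Total: $4,590 + $327 + $0 + $0 = $4,917.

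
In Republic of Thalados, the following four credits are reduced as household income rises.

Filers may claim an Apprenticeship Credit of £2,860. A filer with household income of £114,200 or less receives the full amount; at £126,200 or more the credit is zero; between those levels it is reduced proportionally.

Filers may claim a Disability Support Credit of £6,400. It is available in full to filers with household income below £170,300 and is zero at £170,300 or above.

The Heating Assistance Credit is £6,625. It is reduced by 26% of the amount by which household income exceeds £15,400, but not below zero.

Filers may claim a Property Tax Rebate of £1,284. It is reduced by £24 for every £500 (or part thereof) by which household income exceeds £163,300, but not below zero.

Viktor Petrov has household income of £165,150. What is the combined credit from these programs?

Apprenticeship Credit: £165,150 is at or above £126,200, so the credit is £0.
Disability Support Credit: £165,150 is below the £170,300 cutoff, so the full £6,400 applies.
Heating Assistance Credit: 26% of the £149,750 excess over £15,400 is £38,935 ≥ base, so the credit is £0.
Property Tax Rebate: income exceeds £163,300 by £1,850, which is 4 full-or-partial £500 increments; reduction = 4 × £24 = £96, leaving £1,188.
Total: £0 + £6,400 + £0 + £1,188 = £7,588.

£7,588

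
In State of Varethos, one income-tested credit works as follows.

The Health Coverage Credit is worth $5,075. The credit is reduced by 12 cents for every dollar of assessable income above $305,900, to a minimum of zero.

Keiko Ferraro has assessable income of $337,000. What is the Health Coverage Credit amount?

$1,343

Health Coverage Credit: 12% of the $31,100 excess over $305,900 is $3,732; credit = $5,075 − $3,732 = $1,343.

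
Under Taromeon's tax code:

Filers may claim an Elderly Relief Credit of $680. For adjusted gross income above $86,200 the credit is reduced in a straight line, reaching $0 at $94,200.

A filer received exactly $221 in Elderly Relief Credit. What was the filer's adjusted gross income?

$221 is 221/680 of the full $680, so 459/680 of the $8,000 range has been used: income = $86,200 + $8,000 × 459/680 = $91,600.

$91,600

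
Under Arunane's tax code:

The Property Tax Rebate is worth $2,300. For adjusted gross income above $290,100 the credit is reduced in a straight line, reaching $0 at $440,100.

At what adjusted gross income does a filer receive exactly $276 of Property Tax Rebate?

$422,100

$276 is 276/2,300 of the full $2,300, so 2,024/2,300 of the $150,000 range has been used: income = $290,100 + $150,000 × 2,024/2,300 = $422,100.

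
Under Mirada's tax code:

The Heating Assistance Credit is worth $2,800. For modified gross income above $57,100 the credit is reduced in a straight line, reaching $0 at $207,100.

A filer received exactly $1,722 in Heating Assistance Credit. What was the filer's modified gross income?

$1,722 is 1,722/2,800 of the full $2,800, so 1,078/2,800 of the $150,000 range has been used: income = $57,100 + $150,000 × 1,078/2,800 = $114,850.

$114,850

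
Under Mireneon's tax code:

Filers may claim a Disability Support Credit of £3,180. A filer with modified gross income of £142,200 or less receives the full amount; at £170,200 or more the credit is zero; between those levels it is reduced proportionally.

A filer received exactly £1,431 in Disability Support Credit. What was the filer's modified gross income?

£1,431 is 1,431/3,180 of the full £3,180, so 1,749/3,180 of the £28,000 range has been used: income = £142,200 + £28,000 × 1,749/3,180 = £157,600.

£157,600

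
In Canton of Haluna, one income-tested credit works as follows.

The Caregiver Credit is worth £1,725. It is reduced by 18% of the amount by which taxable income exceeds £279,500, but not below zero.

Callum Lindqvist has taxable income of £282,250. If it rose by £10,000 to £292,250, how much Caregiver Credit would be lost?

£1,230

At £282,250 — 18% of the £2,750 excess over £279,500 is £495; credit = £1,725 − £495 = £1,230.
At £292,250 — 18% of the £12,750 excess over £279,500 is £2,295 ≥ base, so the credit is £0.
Lost: £1,230 − £0 = £1,230.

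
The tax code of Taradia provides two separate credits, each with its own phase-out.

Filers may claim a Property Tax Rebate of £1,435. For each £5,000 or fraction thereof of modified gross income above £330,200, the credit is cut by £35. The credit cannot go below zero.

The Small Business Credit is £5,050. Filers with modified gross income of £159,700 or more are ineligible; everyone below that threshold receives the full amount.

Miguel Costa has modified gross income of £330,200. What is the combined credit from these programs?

£1,435

Property Tax Rebate: £330,200 is at or below the £330,200 threshold, so the full £1,435 applies.
Small Business Credit: £330,200 meets or exceeds the £159,700 cutoff, so the credit is £0.
Total: £1,435 + £0 = £1,435.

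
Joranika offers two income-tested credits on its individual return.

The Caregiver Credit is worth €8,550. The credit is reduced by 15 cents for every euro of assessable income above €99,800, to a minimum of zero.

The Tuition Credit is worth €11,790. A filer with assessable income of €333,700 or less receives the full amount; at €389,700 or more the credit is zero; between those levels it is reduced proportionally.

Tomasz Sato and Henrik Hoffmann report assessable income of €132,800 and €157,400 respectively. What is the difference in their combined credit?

Tomasz (€132,800): Caregiver Credit: 15% of the €33,000 excess over €99,800 is €4,950; credit = €8,550 − €4,950 = €3,600. Tuition Credit: €132,800 is at or below the €333,700 threshold, so the full €11,790 applies. total €3,600 + €11,790 = €15,390
Henrik (€157,400): Caregiver Credit: 15% of the €57,600 excess over €99,800 is €8,640 ≥ base, so the credit is €0. Tuition Credit: €157,400 is at or below the €333,700 threshold, so the full €11,790 applies. total €0 + €11,790 = €11,790
Difference: |€15,390 − €11,790| = €3,600.

€3,600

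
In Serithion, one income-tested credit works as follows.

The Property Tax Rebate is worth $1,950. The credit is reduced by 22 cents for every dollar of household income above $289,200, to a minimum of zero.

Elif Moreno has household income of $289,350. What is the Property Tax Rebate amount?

Property Tax Rebate: 22% of the $150 excess over $289,200 is $33; credit = $1,950 − $33 = $1,917.

$1,917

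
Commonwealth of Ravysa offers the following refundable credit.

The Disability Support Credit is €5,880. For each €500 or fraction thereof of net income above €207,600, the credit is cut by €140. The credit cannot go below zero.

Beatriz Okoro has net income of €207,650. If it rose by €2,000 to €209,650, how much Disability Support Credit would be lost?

€560

At €207,650 — income exceeds €207,600 by €50, which is 1 full-or-partial €500 increment; reduction = 1 × €140 = €140, leaving €5,740.
At €209,650 — income exceeds €207,600 by €2,050, which is 5 full-or-partial €500 increments; reduction = 5 × €140 = €700, leaving €5,180.
Lost: €5,740 − €5,180 = €560.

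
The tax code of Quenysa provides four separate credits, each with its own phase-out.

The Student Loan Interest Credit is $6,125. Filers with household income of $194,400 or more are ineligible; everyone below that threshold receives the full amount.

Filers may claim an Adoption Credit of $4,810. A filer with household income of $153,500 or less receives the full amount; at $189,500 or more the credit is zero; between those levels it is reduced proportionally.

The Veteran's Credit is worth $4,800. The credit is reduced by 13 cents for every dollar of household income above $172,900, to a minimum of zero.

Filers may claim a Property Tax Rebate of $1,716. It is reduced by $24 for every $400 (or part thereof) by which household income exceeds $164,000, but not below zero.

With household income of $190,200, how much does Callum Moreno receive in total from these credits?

$8,808

Student Loan Interest Credit: $190,200 is below the $194,400 cutoff, so the full $6,125 applies.
Adoption Credit: $190,200 is at or above $189,500, so the credit is $0.
Veteran's Credit: 13% of the $17,300 excess over $172,900 is $2,249; credit = $4,800 − $2,249 = $2,551.
Property Tax Rebate: income exceeds $164,000 by $26,200, which is 66 full-or-partial $400 increments; reduction = 66 × $24 = $1,584, leaving $132.
Total: $6,125 + $0 + $2,551 + $132 = $8,808.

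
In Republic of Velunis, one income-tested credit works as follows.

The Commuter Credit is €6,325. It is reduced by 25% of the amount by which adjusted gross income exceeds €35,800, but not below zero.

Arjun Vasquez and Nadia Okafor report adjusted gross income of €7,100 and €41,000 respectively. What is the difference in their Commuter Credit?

€1,300

Arjun (€7,100): Commuter Credit: €7,100 is at or below the €35,800 threshold, so the full €6,325 applies.
Nadia (€41,000): Commuter Credit: 25% of the €5,200 excess over €35,800 is €1,300; credit = €6,325 − €1,300 = €5,025.
Difference: |€6,325 − €5,025| = €1,300.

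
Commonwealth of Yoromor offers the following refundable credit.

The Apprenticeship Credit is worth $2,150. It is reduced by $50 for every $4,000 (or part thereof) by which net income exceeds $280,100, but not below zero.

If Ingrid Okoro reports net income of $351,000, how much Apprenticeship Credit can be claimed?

Apprenticeship Credit: income exceeds $280,100 by $70,900, which is 18 full-or-partial $4,000 increments; reduction = 18 × $50 = $900, leaving $1,250.

$1,250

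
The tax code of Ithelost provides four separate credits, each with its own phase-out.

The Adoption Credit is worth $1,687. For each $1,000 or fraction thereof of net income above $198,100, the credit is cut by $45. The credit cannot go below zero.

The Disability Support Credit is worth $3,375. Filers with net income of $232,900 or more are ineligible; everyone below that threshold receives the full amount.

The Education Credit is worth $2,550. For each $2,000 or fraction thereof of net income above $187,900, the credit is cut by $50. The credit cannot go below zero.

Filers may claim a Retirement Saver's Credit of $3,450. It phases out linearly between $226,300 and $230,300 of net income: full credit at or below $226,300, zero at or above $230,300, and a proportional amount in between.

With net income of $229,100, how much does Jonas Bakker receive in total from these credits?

$6,202

Adoption Credit: income exceeds $198,100 by $31,000, which is 31 full-or-partial $1,000 increments; reduction = 31 × $45 = $1,395, leaving $292.
Disability Support Credit: $229,100 is below the $232,900 cutoff, so the full $3,375 applies.
Education Credit: income exceeds $187,900 by $41,200, which is 21 full-or-partial $2,000 increments; reduction = 21 × $50 = $1,050, leaving $1,500.
Retirement Saver's Credit: $229,100 is $2,800 into a $4,000 phase-out range, leaving 1,200/4,000 of the credit: $3,450 × 1,200/4,000 = $1,035.
Total: $292 + $3,375 + $1,500 + $1,035 = $6,202.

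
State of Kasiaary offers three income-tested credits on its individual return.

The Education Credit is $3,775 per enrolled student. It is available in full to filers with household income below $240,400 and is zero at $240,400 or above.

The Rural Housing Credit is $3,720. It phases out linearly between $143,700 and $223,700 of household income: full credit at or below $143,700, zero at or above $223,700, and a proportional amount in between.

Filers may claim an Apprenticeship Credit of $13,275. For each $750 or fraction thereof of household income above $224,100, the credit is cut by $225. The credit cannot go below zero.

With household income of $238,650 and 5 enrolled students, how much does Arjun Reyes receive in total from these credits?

$27,650

Education Credit: base = 5 × $3,775 = $18,875. $238,650 is below the $240,400 cutoff, so the full $18,875 applies.
Rural Housing Credit: $238,650 is at or above $223,700, so the credit is $0.
Apprenticeship Credit: income exceeds $224,100 by $14,550, which is 20 full-or-partial $750 increments; reduction = 20 × $225 = $4,500, leaving $8,775.
Total: $18,875 + $0 + $8,775 = $27,650.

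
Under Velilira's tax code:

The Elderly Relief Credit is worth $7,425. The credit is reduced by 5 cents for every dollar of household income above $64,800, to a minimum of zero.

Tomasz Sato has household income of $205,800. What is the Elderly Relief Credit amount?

Elderly Relief Credit: 5% of the $141,000 excess over $64,800 is $7,050; credit = $7,425 − $7,050 = $375.

$375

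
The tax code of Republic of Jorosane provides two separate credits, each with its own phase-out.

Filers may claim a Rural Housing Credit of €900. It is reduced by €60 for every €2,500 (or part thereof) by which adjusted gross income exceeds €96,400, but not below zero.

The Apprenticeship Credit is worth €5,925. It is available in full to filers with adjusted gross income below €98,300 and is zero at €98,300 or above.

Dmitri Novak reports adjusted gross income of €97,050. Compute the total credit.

Rural Housing Credit: income exceeds €96,400 by €650, which is 1 full-or-partial €2,500 increment; reduction = 1 × €60 = €60, leaving €840.
Apprenticeship Credit: €97,050 is below the €98,300 cutoff, so the full €5,925 applies.
Total: €840 + €5,925 = €6,765.

€6,765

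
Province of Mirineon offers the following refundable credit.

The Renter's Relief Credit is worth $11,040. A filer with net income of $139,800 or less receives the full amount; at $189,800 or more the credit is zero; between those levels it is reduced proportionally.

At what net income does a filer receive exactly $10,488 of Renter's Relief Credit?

$142,300

$10,488 is 10,488/11,040 of the full $11,040, so 552/11,040 of the $50,000 range has been used: income = $139,800 + $50,000 × 552/11,040 = $142,300.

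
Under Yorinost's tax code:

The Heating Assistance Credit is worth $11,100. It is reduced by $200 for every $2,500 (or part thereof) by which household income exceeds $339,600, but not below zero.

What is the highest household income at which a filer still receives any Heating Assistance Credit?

$477,100

After 55 increments the reduction is 55 × $200 = $11,000, leaving $100; one more increment wipes it out. Increment 55 ends at excess 55 × $2,500 = $137,500, so the highest qualifying income is $339,600 + $137,500 = $477,100.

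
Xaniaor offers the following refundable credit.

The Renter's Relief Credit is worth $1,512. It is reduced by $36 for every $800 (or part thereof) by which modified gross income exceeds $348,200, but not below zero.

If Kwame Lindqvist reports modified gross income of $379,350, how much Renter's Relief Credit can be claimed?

$108

Renter's Relief Credit: income exceeds $348,200 by $31,150, which is 39 full-or-partial $800 increments; reduction = 39 × $36 = $1,404, leaving $108.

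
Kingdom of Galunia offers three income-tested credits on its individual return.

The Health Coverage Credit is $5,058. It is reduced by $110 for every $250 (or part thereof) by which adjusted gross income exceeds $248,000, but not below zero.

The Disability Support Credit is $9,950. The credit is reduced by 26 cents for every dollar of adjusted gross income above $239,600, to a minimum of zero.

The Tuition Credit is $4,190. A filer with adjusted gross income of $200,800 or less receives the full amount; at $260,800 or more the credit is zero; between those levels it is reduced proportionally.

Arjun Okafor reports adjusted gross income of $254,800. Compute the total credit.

$8,395

Health Coverage Credit: income exceeds $248,000 by $6,800, which is 28 full-or-partial $250 increments; reduction = 28 × $110 = $3,080, leaving $1,978.
Disability Support Credit: 26% of the $15,200 excess over $239,600 is $3,952; credit = $9,950 − $3,952 = $5,998.
Tuition Credit: $254,800 is $54,000 into a $60,000 phase-out range, leaving 6,000/60,000 of the credit: $4,190 × 6,000/60,000 = $419.
Total: $1,978 + $5,998 + $419 = $8,395.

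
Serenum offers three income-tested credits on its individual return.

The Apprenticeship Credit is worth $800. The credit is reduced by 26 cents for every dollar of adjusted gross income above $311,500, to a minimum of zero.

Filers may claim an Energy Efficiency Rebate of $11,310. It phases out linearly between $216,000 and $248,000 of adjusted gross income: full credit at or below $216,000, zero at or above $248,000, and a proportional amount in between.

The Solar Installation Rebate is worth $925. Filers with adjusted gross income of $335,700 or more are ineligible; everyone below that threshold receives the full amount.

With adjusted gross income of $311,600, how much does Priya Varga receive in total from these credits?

$1,699

Apprenticeship Credit: 26% of the $100 excess over $311,500 is $26; credit = $800 − $26 = $774.
Energy Efficiency Rebate: $311,600 is at or above $248,000, so the credit is $0.
Solar Installation Rebate: $311,600 is below the $335,700 cutoff, so the full $925 applies.
Total: $774 + $0 + $925 = $1,699.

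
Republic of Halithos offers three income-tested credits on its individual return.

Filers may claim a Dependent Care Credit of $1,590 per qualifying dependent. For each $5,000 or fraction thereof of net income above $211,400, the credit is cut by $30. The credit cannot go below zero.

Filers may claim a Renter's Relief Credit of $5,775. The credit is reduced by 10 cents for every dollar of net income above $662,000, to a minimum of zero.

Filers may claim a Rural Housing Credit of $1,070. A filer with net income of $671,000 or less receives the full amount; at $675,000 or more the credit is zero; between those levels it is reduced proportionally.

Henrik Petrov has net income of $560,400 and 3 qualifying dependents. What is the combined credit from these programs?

$9,515

Dependent Care Credit: base = 3 × $1,590 = $4,770. income exceeds $211,400 by $349,000, which is 70 full-or-partial $5,000 increments; reduction = 70 × $30 = $2,100, leaving $2,670.
Renter's Relief Credit: $560,400 is at or below the $662,000 threshold, so the full $5,775 applies.
Rural Housing Credit: $560,400 is at or below the $671,000 threshold, so the full $1,070 applies.
Total: $2,670 + $5,775 + $1,070 = $9,515.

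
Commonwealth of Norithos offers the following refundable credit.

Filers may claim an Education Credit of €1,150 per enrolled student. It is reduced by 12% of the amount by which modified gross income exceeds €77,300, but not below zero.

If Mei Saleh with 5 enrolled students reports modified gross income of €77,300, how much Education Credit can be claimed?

€5,750

Education Credit: base = 5 × €1,150 = €5,750. €77,300 is at or below the €77,300 threshold, so the full €5,750 applies.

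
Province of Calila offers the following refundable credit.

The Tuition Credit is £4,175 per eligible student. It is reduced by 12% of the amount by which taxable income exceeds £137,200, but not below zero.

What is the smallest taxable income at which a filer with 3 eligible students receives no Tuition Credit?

Full credit = 3 × £4,175 = £12,525.
The credit falls by 12% of each pound above £137,200, so it reaches zero when the excess is £12,525 / 12% = £104,375: income = £137,200 + £104,375 = £241,575.

£241,575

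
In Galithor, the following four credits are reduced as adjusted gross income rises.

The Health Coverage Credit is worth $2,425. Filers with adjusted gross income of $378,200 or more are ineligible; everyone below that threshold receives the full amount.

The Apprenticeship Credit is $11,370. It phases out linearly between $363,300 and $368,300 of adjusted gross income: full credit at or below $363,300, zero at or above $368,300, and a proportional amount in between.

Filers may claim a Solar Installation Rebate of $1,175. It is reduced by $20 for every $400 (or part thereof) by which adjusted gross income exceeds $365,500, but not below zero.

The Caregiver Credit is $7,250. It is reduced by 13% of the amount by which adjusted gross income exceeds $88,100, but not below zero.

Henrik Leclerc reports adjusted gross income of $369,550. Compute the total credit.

Health Coverage Credit: $369,550 is below the $378,200 cutoff, so the full $2,425 applies.
Apprenticeship Credit: $369,550 is at or above $368,300, so the credit is $0.
Solar Installation Rebate: income exceeds $365,500 by $4,050, which is 11 full-or-partial $400 increments; reduction = 11 × $20 = $220, leaving $955.
Caregiver Credit: 13% of the $281,450 excess over $88,100 is $36,588.50 ≥ base, so the credit is $0.
Total: $2,425 + $0 + $955 + $0 = $3,380.

$3,380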